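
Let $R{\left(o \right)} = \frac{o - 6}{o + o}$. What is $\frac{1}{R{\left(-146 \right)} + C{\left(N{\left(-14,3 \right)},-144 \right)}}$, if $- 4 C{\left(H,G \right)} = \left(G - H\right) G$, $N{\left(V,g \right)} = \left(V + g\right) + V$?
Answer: $- \frac{73}{312694} \approx -0.00023346$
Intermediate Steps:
$R{\left(o \right)} = \frac{-6 + o}{2 o}$
$N{\left(V,g \right)} = g + 2 V$
$C{\left(H,G \right)} = - \frac{G \left(G - H\right)}{4}$ ($C{\left(H,G \right)} = - \frac{\left(G - H\right) G}{4} = - \frac{G \left(G - H\right)}{4}$)
$\frac{1}{R{\left(-146 \right)} + C{\left(N{\left(-14,3 \right)},-144 \right)}} = \frac{1}{\frac{-6 - 146}{2 \left(-146\right)} + \frac{1}{4} \left(-144\right) \left(\left(3 + 2 \left(-14\right)\right) - -144\right)} = \frac{1}{\frac{1}{2} \left(- \frac{1}{146}\right) \left(-152\right) + \frac{1}{4} \left(-144\right) \left(\left(3 - 28\right) + 144\right)} = \frac{1}{\frac{38}{73} + \frac{1}{4} \left(-144\right) \left(-25 + 144\right)} = \frac{1}{\frac{38}{73} + \frac{1}{4} \left(-144\right) 119} = \frac{1}{\frac{38}{73} - 4284} = \frac{1}{- \frac{312694}{73}} = - \frac{73}{312694}$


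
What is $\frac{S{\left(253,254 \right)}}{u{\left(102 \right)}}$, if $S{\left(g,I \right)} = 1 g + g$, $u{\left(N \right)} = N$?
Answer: $\frac{253}{51} \approx 4.9608$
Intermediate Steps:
$S{\left(g,I \right)} = 2 g$ ($S{\left(g,I \right)} = g + g = 2 g$)
$\frac{S{\left(253,254 \right)}}{u{\left(102 \right)}} = \frac{2 \cdot 253}{102} = 506 \cdot \frac{1}{102} = \frac{253}{51}$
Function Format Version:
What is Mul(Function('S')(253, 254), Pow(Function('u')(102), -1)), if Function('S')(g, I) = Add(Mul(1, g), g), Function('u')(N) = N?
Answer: Rational(253, 51) ≈ 4.9608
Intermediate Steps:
Function('S')(g, I) = Mul(2, g) (Function('S')(g, I) = Add(g, g) = Mul(2, g))
Mul(Function('S')(253, 254), Pow(Function('u')(102), -1)) = Mul(Mul(2, 253), Pow(102, -1)) = Mul(506, Rational(1, 102)) = Rational(253, 51)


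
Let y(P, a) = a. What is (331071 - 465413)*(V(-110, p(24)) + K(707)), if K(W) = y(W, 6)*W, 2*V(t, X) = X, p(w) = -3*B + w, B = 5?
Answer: -570483303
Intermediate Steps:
p(w) = -15 + w (p(w) = -3*5 + w = -15 + w)
V(t, X) = X/2
K(W) = 6*W
(331071 - 465413)*(V(-110, p(24)) + K(707)) = (331071 - 465413)*((-15 + 24)/2 + 6*707) = -134342*((½)*9 + 4242) = -134342*(9/2 + 4242) = -134342*8493/2 = -570483303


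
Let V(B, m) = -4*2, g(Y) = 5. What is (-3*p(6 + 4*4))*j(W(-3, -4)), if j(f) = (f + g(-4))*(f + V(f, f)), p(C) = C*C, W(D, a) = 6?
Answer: 31944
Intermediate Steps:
V(B, m) = -8
p(C) = C²
j(f) = (-8 + f)*(5 + f) (j(f) = (f + 5)*(f - 8) = (5 + f)*(-8 + f) = (-8 + f)*(5 + f))
(-3*p(6 + 4*4))*j(W(-3, -4)) = (-3*(6 + 4*4)²)*(-40 + 6² - 3*6) = (-3*(6 + 16)²)*(-40 + 36 - 18) = -3*22²*(-22) = -3*484*(-22) = -1452*(-22) = 31944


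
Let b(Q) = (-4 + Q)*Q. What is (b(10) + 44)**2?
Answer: 10816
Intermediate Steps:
b(Q) = Q*(-4 + Q)
(b(10) + 44)**2 = (10*(-4 + 10) + 44)**2 = (10*6 + 44)**2 = (60 + 44)**2 = 104**2 = 10816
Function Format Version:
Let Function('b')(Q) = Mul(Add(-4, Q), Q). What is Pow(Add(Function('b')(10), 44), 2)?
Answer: 10816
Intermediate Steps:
Function('b')(Q) = Mul(Q, Add(-4, Q))
Pow(Add(Function('b')(10), 44), 2) = Pow(Add(Mul(10, Add(-4, 10)), 44), 2) = Pow(Add(Mul(10, 6), 44), 2) = Pow(Add(60, 44), 2) = Pow(104, 2) = 10816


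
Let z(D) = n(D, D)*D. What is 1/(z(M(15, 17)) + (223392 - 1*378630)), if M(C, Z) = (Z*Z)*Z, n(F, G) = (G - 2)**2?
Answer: 1/118491190635 ≈ 8.4394e-12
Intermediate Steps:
n(F, G) = (-2 + G)**2
M(C, Z) = Z**3 (M(C, Z) = Z**2*Z = Z**3)
z(D) = D*(-2 + D)**2 (z(D) = (-2 + D)**2*D = D*(-2 + D)**2)
1/(z(M(15, 17)) + (223392 - 1*378630)) = 1/(17**3*(-2 + 17**3)**2 + (223392 - 1*378630)) = 1/(4913*(-2 + 4913)**2 + (223392 - 378630)) = 1/(4913*4911**2 - 155238) = 1/(4913*24117921 - 155238) = 1/(118491345873 - 155238) = 1/118491190635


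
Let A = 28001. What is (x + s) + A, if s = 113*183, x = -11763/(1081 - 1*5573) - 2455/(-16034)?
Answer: 1753181697421/36012364 ≈ 48683.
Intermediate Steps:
x = 99817901/36012364 (x = -11763/(1081 - 5573) - 2455*(-1/16034) = -11763/(-4492) + 2455/16034 = -11763*(-1/4492) + 2455/16034 = 11763/4492 + 2455/16034 = 99817901/36012364 ≈ 2.7718)
s = 20679
(x + s) + A = (99817901/36012364 + 20679) + 28001 = 744799493057/36012364 + 28001 = 1753181697421/36012364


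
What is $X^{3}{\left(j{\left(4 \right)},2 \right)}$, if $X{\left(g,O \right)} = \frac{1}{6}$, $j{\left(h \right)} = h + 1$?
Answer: $\frac{1}{216} \approx 0.0046296$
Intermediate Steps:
$j{\left(h \right)} = 1 + h$
$X{\left(g,O \right)} = \frac{1}{6}$
$X^{3}{\left(j{\left(4 \right)},2 \right)} = \left(\frac{1}{6}\right)^{3} = \frac{1}{216}$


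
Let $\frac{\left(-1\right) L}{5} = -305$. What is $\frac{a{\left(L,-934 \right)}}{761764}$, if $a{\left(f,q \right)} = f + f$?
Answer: $\frac{1525}{380882} \approx 0.0040039$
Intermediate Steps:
$L = 1525$ ($L = \left(-5\right) \left(-305\right) = 1525$)
$a{\left(f,q \right)} = 2 f$
$\frac{a{\left(L,-934 \right)}}{761764} = \frac{2 \cdot 1525}{761764} = 3050 \cdot \frac{1}{761764} = \frac{1525}{380882}$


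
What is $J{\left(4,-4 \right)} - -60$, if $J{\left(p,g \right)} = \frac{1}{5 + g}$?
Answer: $61$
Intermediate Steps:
$J{\left(4,-4 \right)} - -60 = \frac{1}{5 - 4} - -60 = 1^{-1} + 60 = 1 + 60 = 61$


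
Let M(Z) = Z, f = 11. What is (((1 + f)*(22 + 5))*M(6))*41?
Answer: 79704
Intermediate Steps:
(((1 + f)*(22 + 5))*M(6))*41 = (((1 + 11)*(22 + 5))*6)*41 = ((12*27)*6)*41 = (324*6)*41 = 1944*41 = 79704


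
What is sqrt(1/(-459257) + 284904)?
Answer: sqrt(60091094702269039)/459257 ≈ 533.76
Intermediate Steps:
sqrt(1/(-459257) + 284904) = sqrt(-1/459257 + 284904) = sqrt(130844156327/459257) = sqrt(60091094702269039)/459257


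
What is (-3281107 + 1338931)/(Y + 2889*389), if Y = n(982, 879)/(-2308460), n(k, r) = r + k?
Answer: -4483435608960/2594295823799 ≈ -1.7282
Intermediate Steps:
n(k, r) = k + r
Y = -1861/2308460 (Y = (982 + 879)/(-2308460) = 1861*(-1/2308460) = -1861/2308460 ≈ -0.00080616)
(-3281107 + 1338931)/(Y + 2889*389) = (-3281107 + 1338931)/(-1861/2308460 + 2889*389) = -1942176/(-1861/2308460 + 1123821) = -1942176/2594295823799/2308460 = -1942176*2308460/2594295823799 = -4483435608960/2594295823799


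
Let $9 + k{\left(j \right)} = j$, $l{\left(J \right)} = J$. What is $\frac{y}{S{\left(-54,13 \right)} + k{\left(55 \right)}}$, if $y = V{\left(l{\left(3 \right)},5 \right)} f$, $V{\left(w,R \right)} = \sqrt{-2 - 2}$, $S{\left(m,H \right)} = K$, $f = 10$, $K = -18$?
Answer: $\frac{5 i}{7} \approx 0.71429 i$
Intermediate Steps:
$S{\left(m,H \right)} = -18$
$V{\left(w,R \right)} = 2 i$ ($V{\left(w,R \right)} = \sqrt{-4} = 2 i$)
$k{\left(j \right)} = -9 + j$
$y = 20 i$ ($y = 2 i 10 = 20 i \approx 20.0 i$)
$\frac{y}{S{\left(-54,13 \right)} + k{\left(55 \right)}} = \frac{20 i}{-18 + \left(-9 + 55\right)} = \frac{20 i}{-18 + 46} = \frac{20 i}{28} = \frac{5 i}{7}$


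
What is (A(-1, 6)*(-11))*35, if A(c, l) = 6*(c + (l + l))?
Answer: -25410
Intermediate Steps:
A(c, l) = 6*c + 12*l (A(c, l) = 6*(c + 2*l) = 6*c + 12*l)
(A(-1, 6)*(-11))*35 = ((6*(-1) + 12*6)*(-11))*35 = ((-6 + 72)*(-11))*35 = (66*(-11))*35 = -726*35 = -25410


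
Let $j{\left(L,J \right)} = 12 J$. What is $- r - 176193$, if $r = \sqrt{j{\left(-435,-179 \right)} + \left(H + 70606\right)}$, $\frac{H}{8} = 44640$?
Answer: $-176193 - \sqrt{425578} \approx -1.7685 \cdot 10^{5}$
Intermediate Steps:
$H = 357120$ ($H = 8 \cdot 44640 = 357120$)
$r = \sqrt{425578}$ ($r = \sqrt{12 \left(-179\right) + \left(357120 + 70606\right)} = \sqrt{-2148 + 427726} = \sqrt{425578} \approx 652.36$)
$- r - 176193 = - \sqrt{425578} - 176193 = -176193 - \sqrt{425578}$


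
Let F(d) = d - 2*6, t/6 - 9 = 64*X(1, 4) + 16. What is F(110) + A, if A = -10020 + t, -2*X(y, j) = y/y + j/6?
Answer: -10092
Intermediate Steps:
X(y, j) = -1/2 - j/12 (X(y, j) = -(y/y + j/6)/2 = -(1 + j*(1/6))/2 = -(1 + j/6)/2 = -1/2 - j/12)
t = -170 (t = 54 + 6*(64*(-1/2 - 1/12*4) + 16) = 54 + 6*(64*(-1/2 - 1/3) + 16) = 54 + 6*(64*(-5/6) + 16) = 54 + 6*(-160/3 + 16) = 54 + 6*(-112/3) = 54 - 224 = -170)
F(d) = -12 + d (F(d) = d - 12 = -12 + d)
A = -10190 (A = -10020 - 170 = -10190)
F(110) + A = (-12 + 110) - 10190 = 98 - 10190 = -10092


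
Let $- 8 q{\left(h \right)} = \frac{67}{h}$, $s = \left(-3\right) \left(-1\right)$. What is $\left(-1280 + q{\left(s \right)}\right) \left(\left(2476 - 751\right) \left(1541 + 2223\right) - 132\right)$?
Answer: $-8328868684$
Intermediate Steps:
$s = 3$
$q{\left(h \right)} = - \frac{67}{8 h}$ ($q{\left(h \right)} = - \frac{67 \frac{1}{h}}{8} = - \frac{67}{8 h}$)
$\left(-1280 + q{\left(s \right)}\right) \left(\left(2476 - 751\right) \left(1541 + 2223\right) - 132\right) = \left(-1280 - \frac{67}{8 \cdot 3}\right) \left(\left(2476 - 751\right) \left(1541 + 2223\right) - 132\right) = \left(-1280 - \frac{67}{24}\right) \left(1725 \cdot 3764 - 132\right) = \left(-1280 - \frac{67}{24}\right) \left(6492900 - 132\right) = \left(- \frac{30787}{24}\right) 6492768 = -8328868684$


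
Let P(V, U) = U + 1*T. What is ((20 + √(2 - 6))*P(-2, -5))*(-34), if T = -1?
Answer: 4080 + 408*I ≈ 4080.0 + 408.0*I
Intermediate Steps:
P(V, U) = -1 + U (P(V, U) = U + 1*(-1) = U - 1 = -1 + U)
((20 + √(2 - 6))*P(-2, -5))*(-34) = ((20 + √(2 - 6))*(-1 - 5))*(-34) = ((20 + √(-4))*(-6))*(-34) = ((20 + 2*I)*(-6))*(-34) = (-120 - 12*I)*(-34) = 4080 + 408*I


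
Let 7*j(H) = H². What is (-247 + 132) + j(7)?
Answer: -108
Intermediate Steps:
j(H) = H²/7
(-247 + 132) + j(7) = (-247 + 132) + (⅐)*7² = -115 + (⅐)*49 = -115 + 7 = -108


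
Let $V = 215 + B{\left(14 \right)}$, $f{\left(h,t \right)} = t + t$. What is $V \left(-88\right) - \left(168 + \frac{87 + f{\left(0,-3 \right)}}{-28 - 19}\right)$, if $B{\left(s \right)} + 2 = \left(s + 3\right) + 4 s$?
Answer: $- \frac{1190711}{47} \approx -25334.0$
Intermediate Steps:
$f{\left(h,t \right)} = 2 t$
$B{\left(s \right)} = 1 + 5 s$ ($B{\left(s \right)} = -2 + \left(\left(s + 3\right) + 4 s\right) = -2 + \left(\left(3 + s\right) + 4 s\right) = -2 + \left(3 + 5 s\right) = 1 + 5 s$)
$V = 286$ ($V = 215 + \left(1 + 5 \cdot 14\right) = 215 + \left(1 + 70\right) = 215 + 71 = 286$)
$V \left(-88\right) - \left(168 + \frac{87 + f{\left(0,-3 \right)}}{-28 - 19}\right) = 286 \left(-88\right) - \left(168 + \frac{87 + 2 \left(-3\right)}{-28 - 19}\right) = -25168 - \left(168 + \frac{87 - 6}{-47}\right) = -25168 - \left(168 + 81 \left(- \frac{1}{47}\right)\right) = -25168 - \frac{7815}{47} = - \frac{1190711}{47}$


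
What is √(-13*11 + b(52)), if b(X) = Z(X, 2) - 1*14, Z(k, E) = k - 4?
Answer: I*√109 ≈ 10.44*I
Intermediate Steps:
Z(k, E) = -4 + k
b(X) = -18 + X (b(X) = (-4 + X) - 1*14 = (-4 + X) - 14 = -18 + X)
√(-13*11 + b(52)) = √(-13*11 + (-18 + 52)) = √(-143 + 34) = √(-109) = I*√109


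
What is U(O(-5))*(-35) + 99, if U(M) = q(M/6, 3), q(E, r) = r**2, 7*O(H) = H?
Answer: -216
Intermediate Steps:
O(H) = H/7
U(M) = 9 (U(M) = 3**2 = 9)
U(O(-5))*(-35) + 99 = 9*(-35) + 99 = -315 + 99 = -216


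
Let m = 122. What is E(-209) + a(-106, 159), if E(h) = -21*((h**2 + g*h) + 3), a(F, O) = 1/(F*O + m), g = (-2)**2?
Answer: -15055587457/16732 ≈ -8.9981e+5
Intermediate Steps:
g = 4
a(F, O) = 1/(122 + F*O) (a(F, O) = 1/(F*O + 122) = 1/(122 + F*O))
E(h) = -63 - 84*h - 21*h**2 (E(h) = -21*((h**2 + 4*h) + 3) = -21*(3 + h**2 + 4*h) = -63 - 84*h - 21*h**2)
E(-209) + a(-106, 159) = (-63 - 84*(-209) - 21*(-209)**2) + 1/(122 - 106*159) = (-63 + 17556 - 21*43681) + 1/(122 - 16854) = (-63 + 17556 - 917301) + 1/(-16732) = -899808 - 1/16732 = -15055587457/16732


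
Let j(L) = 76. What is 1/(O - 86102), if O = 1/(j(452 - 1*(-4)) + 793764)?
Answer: -793840/68351211679 ≈ -1.1614e-5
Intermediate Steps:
O = 1/793840 (O = 1/(76 + 793764) = 1/793840 ≈ 1.2597e-6)
1/(O - 86102) = 1/(1/793840 - 86102) = 1/(-68351211679/793840) = -793840/68351211679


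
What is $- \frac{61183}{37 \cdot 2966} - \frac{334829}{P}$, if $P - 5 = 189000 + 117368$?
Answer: $- \frac{55489623377}{33621985766} \approx -1.6504$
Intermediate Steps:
$P = 306373$ ($P = 5 + \left(189000 + 117368\right) = 5 + 306368 = 306373$)
$- \frac{61183}{37 \cdot 2966} - \frac{334829}{P} = - \frac{61183}{37 \cdot 2966} - \frac{334829}{306373} = - \frac{61183}{109742} - \frac{334829}{306373} = - \frac{55489623377}{33621985766}$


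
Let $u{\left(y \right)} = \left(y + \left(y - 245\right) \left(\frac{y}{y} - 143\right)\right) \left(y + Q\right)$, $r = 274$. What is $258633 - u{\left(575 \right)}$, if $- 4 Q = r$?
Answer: $\frac{47403971}{2} \approx 2.3702 \cdot 10^{7}$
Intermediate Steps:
$Q = - \frac{137}{2}$ ($Q = \left(- \frac{1}{4}\right) 274 = - \frac{137}{2} \approx -68.5$)
$u{\left(y \right)} = \left(34790 - 141 y\right) \left(- \frac{137}{2} + y\right)$ ($u{\left(y \right)} = \left(y + \left(y - 245\right) \left(\frac{y}{y} - 143\right)\right) \left(y - \frac{137}{2}\right) = \left(y + \left(-245 + y\right) \left(1 - 143\right)\right) \left(- \frac{137}{2} + y\right) = \left(y + \left(-245 + y\right) \left(-142\right)\right) \left(- \frac{137}{2} + y\right) = \left(y - \left(-34790 + 142 y\right)\right) \left(- \frac{137}{2} + y\right) = \left(34790 - 141 y\right) \left(- \frac{137}{2} + y\right)$)
$258633 - u{\left(575 \right)} = 258633 - \left(-2383115 - 141 \cdot 575^{2} + \frac{88897}{2} \cdot 575\right) = 258633 - \left(-2383115 - 46618125 + \frac{51115775}{2}\right) = 258633 - - \frac{46886705}{2} = 258633 + \frac{46886705}{2} = \frac{47403971}{2}$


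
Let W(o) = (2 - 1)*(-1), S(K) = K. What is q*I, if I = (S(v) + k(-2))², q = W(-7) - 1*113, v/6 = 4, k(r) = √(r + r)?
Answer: -65208 - 10944*I ≈ -65208.0 - 10944.0*I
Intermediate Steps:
k(r) = √2*√r (k(r) = √(2*r) = √2*√r)
v = 24 (v = 6*4 = 24)
W(o) = -1 (W(o) = 1*(-1) = -1)
q = -114 (q = -1 - 1*113 = -1 - 113 = -114)
I = (24 + 2*I)² (I = (24 + √2*√(-2))² = (24 + √2*(I*√2))² = (24 + 2*I)² ≈ 572.0 + 96.0*I)
q*I = -114*(572 + 96*I) = -65208 - 10944*I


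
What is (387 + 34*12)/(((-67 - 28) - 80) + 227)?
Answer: 795/52 ≈ 15.288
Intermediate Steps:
(387 + 34*12)/(((-67 - 28) - 80) + 227) = (387 + 408)/((-95 - 80) + 227) = 795/(-175 + 227) = 795/52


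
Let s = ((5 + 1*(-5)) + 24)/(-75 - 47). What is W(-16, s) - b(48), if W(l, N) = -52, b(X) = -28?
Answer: -24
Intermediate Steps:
s = -12/61 (s = ((5 - 5) + 24)/(-122) = (0 + 24)*(-1/122) = 24*(-1/122) = -12/61 ≈ -0.19672)
W(-16, s) - b(48) = -52 - 1*(-28) = -52 + 28 = -24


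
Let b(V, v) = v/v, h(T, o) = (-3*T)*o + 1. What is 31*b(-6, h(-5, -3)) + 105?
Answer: 136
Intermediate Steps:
h(T, o) = 1 - 3*T*o (h(T, o) = -3*T*o + 1 = 1 - 3*T*o)
b(V, v) = 1
31*b(-6, h(-5, -3)) + 105 = 31*1 + 105 = 31 + 105 = 136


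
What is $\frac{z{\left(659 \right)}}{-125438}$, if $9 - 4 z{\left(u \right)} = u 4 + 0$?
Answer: $\frac{2627}{501752} \approx 0.0052357$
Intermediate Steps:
$z{\left(u \right)} = \frac{9}{4} - u$ ($z{\left(u \right)} = \frac{9}{4} - \frac{u 4 + 0}{4} = \frac{9}{4} - \frac{4 u + 0}{4} = \frac{9}{4} - \frac{4 u}{4} = \frac{9}{4} - u$)
$\frac{z{\left(659 \right)}}{-125438} = \frac{\frac{9}{4} - 659}{-125438} = \left(\frac{9}{4} - 659\right) \left(- \frac{1}{125438}\right) = \left(- \frac{2627}{4}\right) \left(- \frac{1}{125438}\right) = \frac{2627}{501752}$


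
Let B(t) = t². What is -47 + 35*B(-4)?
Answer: 513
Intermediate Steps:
-47 + 35*B(-4) = -47 + 35*(-4)² = -47 + 35*16 = -47 + 560 = 513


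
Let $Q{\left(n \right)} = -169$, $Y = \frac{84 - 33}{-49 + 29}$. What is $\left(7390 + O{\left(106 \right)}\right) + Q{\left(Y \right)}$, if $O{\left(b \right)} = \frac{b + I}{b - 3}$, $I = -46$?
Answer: $\frac{743823}{103} \approx 7221.6$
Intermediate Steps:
$Y = - \frac{51}{20}$ ($Y = \frac{51}{-20} = 51 \left(- \frac{1}{20}\right) = - \frac{51}{20} \approx -2.55$)
$O{\left(b \right)} = \frac{-46 + b}{-3 + b}$ ($O{\left(b \right)} = \frac{b - 46}{b - 3} = \frac{-46 + b}{-3 + b}$)
$\left(7390 + O{\left(106 \right)}\right) + Q{\left(Y \right)} = \left(7390 + \frac{-46 + 106}{-3 + 106}\right) - 169 = \left(7390 + \frac{1}{103} \cdot 60\right) - 169 = \left(7390 + \frac{60}{103}\right) - 169 = \frac{761230}{103} - 169 = \frac{743823}{103}$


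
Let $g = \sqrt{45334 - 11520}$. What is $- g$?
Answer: $- \sqrt{33814} \approx -183.89$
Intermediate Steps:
$g = \sqrt{33814} \approx 183.89$
$- g = - \sqrt{33814}$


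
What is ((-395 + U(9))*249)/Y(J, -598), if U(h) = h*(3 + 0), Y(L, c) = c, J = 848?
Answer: 1992/13 ≈ 153.23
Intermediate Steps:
U(h) = 3*h (U(h) = h*3 = 3*h)
((-395 + U(9))*249)/Y(J, -598) = ((-395 + 3*9)*249)/(-598) = ((-395 + 27)*249)*(-1/598) = -368*249*(-1/598) = -91632*(-1/598) = 1992/13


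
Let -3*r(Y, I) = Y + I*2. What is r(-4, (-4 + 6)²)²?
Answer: 16/9 ≈ 1.7778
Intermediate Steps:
r(Y, I) = -2*I/3 - Y/3 (r(Y, I) = -(Y + I*2)/3 = -(Y + 2*I)/3 = -2*I/3 - Y/3)
r(-4, (-4 + 6)²)² = (-2*(-4 + 6)²/3 - ⅓*(-4))² = (-⅔*2² + 4/3)² = (-⅔*4 + 4/3)² = (-8/3 + 4/3)² = (-4/3)² = 16/9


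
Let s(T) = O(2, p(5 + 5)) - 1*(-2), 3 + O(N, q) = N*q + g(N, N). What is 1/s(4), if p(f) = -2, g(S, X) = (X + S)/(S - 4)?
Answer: -⅐ ≈ -0.14286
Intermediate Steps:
g(S, X) = (S + X)/(-4 + S)
O(N, q) = -3 + N*q + 2*N/(-4 + N) (O(N, q) = -3 + (N*q + (N + N)/(-4 + N)) = -3 + (N*q + (2*N)/(-4 + N)) = -3 + (N*q + 2*N/(-4 + N)) = -3 + N*q + 2*N/(-4 + N))
s(T) = -7 (s(T) = (2*2 + (-4 + 2)*(-3 + 2*(-2)))/(-4 + 2) - 1*(-2) = (4 - 2*(-3 - 4))/(-2) + 2 = -(4 - 2*(-7))/2 + 2 = -(4 + 14)/2 + 2 = -½*18 + 2 = -9 + 2 = -7)
1/s(4) = 1/(-7) = -⅐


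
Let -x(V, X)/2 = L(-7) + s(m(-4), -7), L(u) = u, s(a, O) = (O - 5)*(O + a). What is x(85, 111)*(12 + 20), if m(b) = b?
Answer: -8000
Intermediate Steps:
s(a, O) = (-5 + O)*(O + a)
x(V, X) = -250 (x(V, X) = -2*(-7 + ((-7)² - 5*(-7) - 5*(-4) - 7*(-4))) = -2*(-7 + (49 + 35 + 20 + 28)) = -2*(-7 + 132) = -2*125 = -250)
x(85, 111)*(12 + 20) = -250*(12 + 20) = -250*32 = -8000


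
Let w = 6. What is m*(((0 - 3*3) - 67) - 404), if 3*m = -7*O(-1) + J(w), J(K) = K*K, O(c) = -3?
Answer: -9120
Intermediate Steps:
J(K) = K**2
m = 19 (m = (-7*(-3) + 6**2)/3 = (21 + 36)/3 = (1/3)*57 = 19)
m*(((0 - 3*3) - 67) - 404) = 19*(((0 - 3*3) - 67) - 404) = 19*(((0 - 9) - 67) - 404) = 19*((-9 - 67) - 404) = 19*(-76 - 404) = 19*(-480) = -9120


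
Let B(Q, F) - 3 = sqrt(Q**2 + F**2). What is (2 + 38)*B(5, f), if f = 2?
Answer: 120 + 40*sqrt(29) ≈ 335.41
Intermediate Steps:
B(Q, F) = 3 + sqrt(F**2 + Q**2) (B(Q, F) = 3 + sqrt(Q**2 + F**2) = 3 + sqrt(F**2 + Q**2))
(2 + 38)*B(5, f) = (2 + 38)*(3 + sqrt(2**2 + 5**2)) = 40*(3 + sqrt(4 + 25)) = 40*(3 + sqrt(29)) = 120 + 40*sqrt(29)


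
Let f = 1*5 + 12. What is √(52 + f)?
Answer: √69 ≈ 8.3066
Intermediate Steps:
f = 17 (f = 5 + 12 = 17)
√(52 + f) = √(52 + 17) = √69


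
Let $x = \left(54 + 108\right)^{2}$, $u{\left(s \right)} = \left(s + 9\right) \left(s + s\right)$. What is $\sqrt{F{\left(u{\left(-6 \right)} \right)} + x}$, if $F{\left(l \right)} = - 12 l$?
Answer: $6 \sqrt{741} \approx 163.33$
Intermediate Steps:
$u{\left(s \right)} = 2 s \left(9 + s\right)$ ($u{\left(s \right)} = \left(9 + s\right) 2 s = 2 s \left(9 + s\right)$)
$x = 26244$ ($x = 162^{2} = 26244$)
$\sqrt{F{\left(u{\left(-6 \right)} \right)} + x} = \sqrt{- 12 \cdot 2 \left(-6\right) \left(9 - 6\right) + 26244} = \sqrt{- 12 \cdot 2 \left(-6\right) 3 + 26244} = \sqrt{\left(-12\right) \left(-36\right) + 26244} = \sqrt{432 + 26244} = \sqrt{26676} = 6 \sqrt{741}$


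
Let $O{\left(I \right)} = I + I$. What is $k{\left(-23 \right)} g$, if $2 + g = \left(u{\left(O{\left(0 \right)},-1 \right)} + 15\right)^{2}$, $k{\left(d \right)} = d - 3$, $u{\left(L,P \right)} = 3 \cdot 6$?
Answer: $-28262$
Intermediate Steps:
$O{\left(I \right)} = 2 I$
$u{\left(L,P \right)} = 18$
$k{\left(d \right)} = -3 + d$
$g = 1087$ ($g = -2 + \left(18 + 15\right)^{2} = -2 + 33^{2} = -2 + 1089 = 1087$)
$k{\left(-23 \right)} g = \left(-3 - 23\right) 1087 = \left(-26\right) 1087 = -28262$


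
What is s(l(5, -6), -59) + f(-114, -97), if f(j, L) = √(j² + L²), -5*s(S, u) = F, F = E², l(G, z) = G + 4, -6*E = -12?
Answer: -⅘ + √22405 ≈ 148.88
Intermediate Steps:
E = 2 (E = -⅙*(-12) = 2)
l(G, z) = 4 + G
F = 4 (F = 2² = 4)
s(S, u) = -⅘ (s(S, u) = -⅕*4 = -⅘)
f(j, L) = √(L² + j²)
s(l(5, -6), -59) + f(-114, -97) = -⅘ + √((-97)² + (-114)²) = -⅘ + √(9409 + 12996) = -⅘ + √22405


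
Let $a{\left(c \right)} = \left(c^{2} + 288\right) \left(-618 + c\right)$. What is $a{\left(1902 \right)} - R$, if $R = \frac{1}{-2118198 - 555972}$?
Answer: $\frac{12422517992537761}{2674170} \approx 4.6454 \cdot 10^{9}$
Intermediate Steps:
$R = - \frac{1}{2674170}$ ($R = \frac{1}{-2674170} = - \frac{1}{2674170} \approx -3.7395 \cdot 10^{-7}$)
$a{\left(c \right)} = \left(-618 + c\right) \left(288 + c^{2}\right)$ ($a{\left(c \right)} = \left(288 + c^{2}\right) \left(-618 + c\right) = \left(-618 + c\right) \left(288 + c^{2}\right)$)
$a{\left(1902 \right)} - R = \left(-177984 + 1902^{3} - 618 \cdot 1902^{2} + 288 \cdot 1902\right) - - \frac{1}{2674170} = \left(-177984 + 6880682808 - 2235679272 + 547776\right) + \frac{1}{2674170} = 4645373328 + \frac{1}{2674170} = \frac{12422517992537761}{2674170}$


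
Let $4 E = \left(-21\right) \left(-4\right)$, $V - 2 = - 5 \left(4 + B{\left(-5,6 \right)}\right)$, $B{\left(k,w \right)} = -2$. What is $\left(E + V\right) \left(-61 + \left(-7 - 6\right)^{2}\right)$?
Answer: $1404$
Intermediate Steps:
$V = -8$ ($V = 2 - 5 \left(4 - 2\right) = 2 - 10 = -8$)
$E = 21$ ($E = \frac{\left(-21\right) \left(-4\right)}{4} = \frac{1}{4} \cdot 84 = 21$)
$\left(E + V\right) \left(-61 + \left(-7 - 6\right)^{2}\right) = \left(21 - 8\right) \left(-61 + \left(-7 - 6\right)^{2}\right) = 13 \left(-61 + \left(-13\right)^{2}\right) = 13 \left(-61 + 169\right) = 13 \cdot 108 = 1404$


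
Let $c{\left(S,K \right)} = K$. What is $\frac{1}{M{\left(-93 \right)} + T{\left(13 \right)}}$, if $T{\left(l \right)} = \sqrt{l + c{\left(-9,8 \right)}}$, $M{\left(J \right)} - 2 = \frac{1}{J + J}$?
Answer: $- \frac{9858}{84125} + \frac{34596 \sqrt{21}}{588875} \approx 0.15204$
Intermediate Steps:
$M{\left(J \right)} = 2 + \frac{1}{2 J}$ ($M{\left(J \right)} = 2 + \frac{1}{J + J} = 2 + \frac{1}{2 J}$)
$T{\left(l \right)} = \sqrt{8 + l}$ ($T{\left(l \right)} = \sqrt{l + 8} = \sqrt{8 + l}$)
$\frac{1}{M{\left(-93 \right)} + T{\left(13 \right)}} = \frac{1}{\left(2 + \frac{1}{2 \left(-93\right)}\right) + \sqrt{8 + 13}} = \frac{1}{\left(2 + \frac{1}{2} \left(- \frac{1}{93}\right)\right) + \sqrt{21}} = \frac{1}{\left(2 - \frac{1}{186}\right) + \sqrt{21}} = \frac{1}{\frac{371}{186} + \sqrt{21}}$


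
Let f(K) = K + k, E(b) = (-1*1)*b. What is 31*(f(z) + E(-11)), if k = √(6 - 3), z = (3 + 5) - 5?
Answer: 434 + 31*√3 ≈ 487.69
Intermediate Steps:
z = 3 (z = 8 - 5 = 3)
k = √3 ≈ 1.7320
E(b) = -b
f(K) = K + √3
31*(f(z) + E(-11)) = 31*((3 + √3) - 1*(-11)) = 31*((3 + √3) + 11) = 31*(14 + √3) = 434 + 31*√3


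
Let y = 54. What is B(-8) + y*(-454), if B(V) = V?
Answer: -24524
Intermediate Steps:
B(-8) + y*(-454) = -8 + 54*(-454) = -8 - 24516 = -24524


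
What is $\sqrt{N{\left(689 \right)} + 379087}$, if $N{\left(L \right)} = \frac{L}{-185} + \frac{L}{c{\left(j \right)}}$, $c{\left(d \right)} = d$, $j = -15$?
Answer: $\frac{\sqrt{4670119095}}{111} \approx 615.66$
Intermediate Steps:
$N{\left(L \right)} = - \frac{8 L}{111}$ ($N{\left(L \right)} = \frac{L}{-185} + \frac{L}{-15} = L \left(- \frac{1}{185}\right) + L \left(- \frac{1}{15}\right) = - \frac{L}{185} - \frac{L}{15} = - \frac{8 L}{111}$)
$\sqrt{N{\left(689 \right)} + 379087} = \sqrt{\left(- \frac{8}{111}\right) 689 + 379087} = \sqrt{- \frac{5512}{111} + 379087} = \sqrt{\frac{42073145}{111}} = \frac{\sqrt{4670119095}}{111}$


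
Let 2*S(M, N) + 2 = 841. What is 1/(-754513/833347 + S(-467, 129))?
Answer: 1666694/697669107 ≈ 0.0023889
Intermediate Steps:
S(M, N) = 839/2 (S(M, N) = -1 + (½)*841 = -1 + 841/2 = 839/2)
1/(-754513/833347 + S(-467, 129)) = 1/(-754513/833347 + 839/2) = 1/(697669107/1666694) = 1666694/697669107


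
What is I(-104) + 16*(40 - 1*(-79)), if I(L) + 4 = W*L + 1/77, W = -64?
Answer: 658813/77 ≈ 8556.0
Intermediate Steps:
I(L) = -307/77 - 64*L (I(L) = -4 + (-64*L + 1/77) = -4 + (1/77 - 64*L) = -307/77 - 64*L)
I(-104) + 16*(40 - 1*(-79)) = (-307/77 - 64*(-104)) + 16*(40 - 1*(-79)) = (-307/77 + 6656) + 16*(40 + 79) = 512205/77 + 16*119 = 512205/77 + 1904 = 658813/77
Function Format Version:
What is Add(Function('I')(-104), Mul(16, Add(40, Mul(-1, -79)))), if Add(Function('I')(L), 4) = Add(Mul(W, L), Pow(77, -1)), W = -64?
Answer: Rational(658813, 77) ≈ 8556.0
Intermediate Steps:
Function('I')(L) = Add(Rational(-307, 77), Mul(-64, L)) (Function('I')(L) = Add(-4, Add(Mul(-64, L), Pow(77, -1))) = Add(-4, Add(Mul(-64, L), Rational(1, 77))) = Add(-4, Add(Rational(1, 77), Mul(-64, L))) = Add(Rational(-307, 77), Mul(-64, L)))
Add(Function('I')(-104), Mul(16, Add(40, Mul(-1, -79)))) = Add(Add(Rational(-307, 77), Mul(-64, -104)), Mul(16, Add(40, Mul(-1, -79)))) = Add(Add(Rational(-307, 77), 6656), Mul(16, Add(40, 79))) = Add(Rational(512205, 77), Mul(16, 119)) = Add(Rational(512205, 77), 1904) = Rational(658813, 77)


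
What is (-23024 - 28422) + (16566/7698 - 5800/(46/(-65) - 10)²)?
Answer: -137948647091/2678904 ≈ -51494.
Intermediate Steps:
(-23024 - 28422) + (16566/7698 - 5800/(46/(-65) - 10)²) = -51446 + (16566*(1/7698) - 5800/(46*(-1/65) - 10)²) = -51446 + (2761/1283 - 5800/(-46/65 - 10)²) = -51446 + (2761/1283 - 5800/((-696/65)²)) = -51446 + (2761/1283 - 5800/484416/4225) = -51446 + (2761/1283 - 5800*4225/484416) = -51446 + (2761/1283 - 105625/2088) = -51446 - 129751907/2678904 = -137948647091/2678904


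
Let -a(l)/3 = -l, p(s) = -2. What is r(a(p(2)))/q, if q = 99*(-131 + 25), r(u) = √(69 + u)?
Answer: -√7/3498 ≈ -0.00075636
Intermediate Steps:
a(l) = 3*l (a(l) = -(-3)*l = 3*l)
q = -10494 (q = 99*(-106) = -10494)
r(a(p(2)))/q = √(69 + 3*(-2))/(-10494) = √(69 - 6)*(-1/10494) = √63*(-1/10494) = (3*√7)*(-1/10494) = -√7/3498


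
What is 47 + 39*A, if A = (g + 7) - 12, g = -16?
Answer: -772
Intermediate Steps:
A = -21 (A = (-16 + 7) - 12 = -9 - 12 = -21)
47 + 39*A = 47 + 39*(-21) = 47 - 819 = -772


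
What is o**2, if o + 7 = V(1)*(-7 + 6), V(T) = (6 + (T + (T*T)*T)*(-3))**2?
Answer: 49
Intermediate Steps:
V(T) = (6 - 3*T - 3*T**3)**2 (V(T) = (6 + (T + T**2*T)*(-3))**2 = (6 + (T + T**3)*(-3))**2 = (6 + (-3*T - 3*T**3))**2 = (6 - 3*T - 3*T**3)**2)
o = -7 (o = -7 + (9*(-2 + 1 + 1**3)**2)*(-7 + 6) = -7 + (9*(-2 + 1 + 1)**2)*(-1) = -7 + (9*0**2)*(-1) = -7 + (9*0)*(-1) = -7 + 0*(-1) = -7 + 0 = -7)
o**2 = (-7)**2 = 49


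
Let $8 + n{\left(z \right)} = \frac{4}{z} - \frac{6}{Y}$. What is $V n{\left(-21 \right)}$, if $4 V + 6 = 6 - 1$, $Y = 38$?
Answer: $\frac{3331}{1596} \approx 2.0871$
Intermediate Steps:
$n{\left(z \right)} = - \frac{155}{19} + \frac{4}{z}$ ($n{\left(z \right)} = -8 + \left(\frac{4}{z} - \frac{6}{38}\right) = -8 + \left(\frac{4}{z} - \frac{3}{19}\right) = -8 - \left(\frac{3}{19} - \frac{4}{z}\right) = - \frac{155}{19} + \frac{4}{z}$)
$V = - \frac{1}{4}$ ($V = - \frac{3}{2} + \frac{6 - 1}{4} = - \frac{3}{2} + \frac{1}{4} \cdot 5 = - \frac{3}{2} + \frac{5}{4} = - \frac{1}{4} \approx -0.25$)
$V n{\left(-21 \right)} = - \frac{- \frac{155}{19} + \frac{4}{-21}}{4} = - \frac{- \frac{155}{19} + 4 \left(- \frac{1}{21}\right)}{4} = - \frac{- \frac{155}{19} - \frac{4}{21}}{4} = \left(- \frac{1}{4}\right) \left(- \frac{3331}{399}\right) = \frac{3331}{1596}$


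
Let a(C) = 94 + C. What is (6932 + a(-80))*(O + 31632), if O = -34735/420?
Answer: 9203939693/42 ≈ 2.1914e+8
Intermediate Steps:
O = -6947/84 (O = -34735*1/420 = -6947/84 ≈ -82.702)
(6932 + a(-80))*(O + 31632) = (6932 + (94 - 80))*(-6947/84 + 31632) = (6932 + 14)*(2650141/84) = 6946*(2650141/84) = 9203939693/42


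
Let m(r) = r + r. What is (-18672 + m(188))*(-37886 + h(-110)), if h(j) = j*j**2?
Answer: 25045138256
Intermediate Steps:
m(r) = 2*r
h(j) = j**3
(-18672 + m(188))*(-37886 + h(-110)) = (-18672 + 2*188)*(-37886 + (-110)**3) = (-18672 + 376)*(-37886 - 1331000) = -18296*(-1368886) = 25045138256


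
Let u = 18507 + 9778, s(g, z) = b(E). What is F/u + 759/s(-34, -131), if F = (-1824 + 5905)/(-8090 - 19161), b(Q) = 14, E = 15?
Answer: 83576142133/1541589070 ≈ 54.214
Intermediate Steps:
s(g, z) = 14
u = 28285
F = -583/3893 (F = 4081/(-27251) = 4081*(-1/27251) = -583/3893 ≈ -0.14976)
F/u + 759/s(-34, -131) = -583/3893/28285 + 759/14 = -583/3893*1/28285 + 759*(1/14) = -583/110113505 + 759/14 = 83576142133/1541589070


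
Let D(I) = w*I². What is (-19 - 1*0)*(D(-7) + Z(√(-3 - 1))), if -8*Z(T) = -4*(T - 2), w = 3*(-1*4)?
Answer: 11191 - 19*I ≈ 11191.0 - 19.0*I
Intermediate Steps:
w = -12 (w = 3*(-4) = -12)
Z(T) = -1 + T/2 (Z(T) = -(-1)*(T - 2)/2 = -(-1)*(-2 + T)/2 = -(8 - 4*T)/8 = -1 + T/2)
D(I) = -12*I²
(-19 - 1*0)*(D(-7) + Z(√(-3 - 1))) = (-19 - 1*0)*(-12*(-7)² + (-1 + √(-3 - 1)/2)) = (-19 + 0)*(-12*49 + (-1 + √(-4)/2)) = -19*(-588 + (-1 + (2*I)/2)) = -19*(-588 + (-1 + I)) = -19*(-589 + I) = 11191 - 19*I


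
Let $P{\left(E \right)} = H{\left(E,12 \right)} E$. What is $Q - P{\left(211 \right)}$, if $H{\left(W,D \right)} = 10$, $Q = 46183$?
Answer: $44073$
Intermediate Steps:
$P{\left(E \right)} = 10 E$
$Q - P{\left(211 \right)} = 46183 - 10 \cdot 211 = 46183 - 2110 = 44073$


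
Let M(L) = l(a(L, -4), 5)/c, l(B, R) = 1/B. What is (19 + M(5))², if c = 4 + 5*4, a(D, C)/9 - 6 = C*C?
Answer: 8152103521/22581504 ≈ 361.01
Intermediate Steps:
a(D, C) = 54 + 9*C² (a(D, C) = 54 + 9*(C*C) = 54 + 9*C²)
c = 24 (c = 4 + 20 = 24)
M(L) = 1/4752 (M(L) = 1/((54 + 9*(-4)²)*24) = (1/24)/(54 + 9*16) = (1/24)/(54 + 144) = (1/24)/198 = (1/198)*(1/24) = 1/4752)
(19 + M(5))² = (19 + 1/4752)² = (90289/4752)² = 8152103521/22581504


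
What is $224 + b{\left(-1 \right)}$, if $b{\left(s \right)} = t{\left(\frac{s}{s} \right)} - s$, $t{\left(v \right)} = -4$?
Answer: $221$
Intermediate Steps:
$b{\left(s \right)} = -4 - s$
$224 + b{\left(-1 \right)} = 224 - 3 = 221$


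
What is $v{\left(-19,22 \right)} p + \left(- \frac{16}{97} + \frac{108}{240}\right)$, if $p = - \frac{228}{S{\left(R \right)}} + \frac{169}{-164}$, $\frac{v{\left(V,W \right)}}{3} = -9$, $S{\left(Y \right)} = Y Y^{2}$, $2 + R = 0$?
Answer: $- \frac{29485151}{39770} \approx -741.39$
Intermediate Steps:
$R = -2$ ($R = -2 + 0 = -2$)
$S{\left(Y \right)} = Y^{3}$
$v{\left(V,W \right)} = -27$ ($v{\left(V,W \right)} = 3 \left(-9\right) = -27$)
$p = \frac{4505}{164}$ ($p = - \frac{228}{\left(-2\right)^{3}} + \frac{169}{-164} = - \frac{228}{-8} + 169 \left(- \frac{1}{164}\right) = \left(-228\right) \left(- \frac{1}{8}\right) - \frac{169}{164} = \frac{57}{2} - \frac{169}{164} = \frac{4505}{164} \approx 27.47$)
$v{\left(-19,22 \right)} p + \left(- \frac{16}{97} + \frac{108}{240}\right) = \left(-27\right) \frac{4505}{164} + \left(- \frac{16}{97} + \frac{108}{240}\right) = - \frac{121635}{164} + \left(\left(-16\right) \frac{1}{97} + 108 \cdot \frac{1}{240}\right) = - \frac{121635}{164} + \left(- \frac{16}{97} + \frac{9}{20}\right) = - \frac{121635}{164} + \frac{553}{1940} = - \frac{29485151}{39770}$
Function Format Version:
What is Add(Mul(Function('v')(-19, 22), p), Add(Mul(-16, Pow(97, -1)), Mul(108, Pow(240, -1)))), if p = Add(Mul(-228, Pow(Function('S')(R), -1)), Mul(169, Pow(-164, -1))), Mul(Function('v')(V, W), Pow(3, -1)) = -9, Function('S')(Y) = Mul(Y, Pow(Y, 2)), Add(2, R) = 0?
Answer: Rational(-29485151, 39770) ≈ -741.39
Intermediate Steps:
R = -2 (R = Add(-2, 0) = -2)
Function('S')(Y) = Pow(Y, 3)
Function('v')(V, W) = -27 (Function('v')(V, W) = Mul(3, -9) = -27)
p = Rational(4505, 164) (p = Add(Mul(-228, Pow(Pow(-2, 3), -1)), Mul(169, Pow(-164, -1))) = Add(Mul(-228, Pow(-8, -1)), Mul(169, Rational(-1, 164))) = Add(Mul(-228, Rational(-1, 8)), Rational(-169, 164)) = Add(Rational(57, 2), Rational(-169, 164)) = Rational(4505, 164) ≈ 27.470)
Add(Mul(Function('v')(-19, 22), p), Add(Mul(-16, Pow(97, -1)), Mul(108, Pow(240, -1)))) = Add(Mul(-27, Rational(4505, 164)), Add(Mul(-16, Pow(97, -1)), Mul(108, Pow(240, -1)))) = Add(Rational(-121635, 164), Add(Mul(-16, Rational(1, 97)), Mul(108, Rational(1, 240)))) = Add(Rational(-121635, 164), Add(Rational(-16, 97), Rational(9, 20))) = Add(Rational(-121635, 164), Rational(553, 1940)) = Rational(-29485151, 39770)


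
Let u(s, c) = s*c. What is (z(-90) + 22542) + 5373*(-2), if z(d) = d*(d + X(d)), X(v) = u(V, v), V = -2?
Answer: 3696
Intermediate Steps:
u(s, c) = c*s
X(v) = -2*v (X(v) = v*(-2) = -2*v)
z(d) = -d**2 (z(d) = d*(d - 2*d) = d*(-d) = -d**2)
(z(-90) + 22542) + 5373*(-2) = (-1*(-90)**2 + 22542) + 5373*(-2) = (-1*8100 + 22542) - 10746 = (-8100 + 22542) - 10746 = 14442 - 10746 = 3696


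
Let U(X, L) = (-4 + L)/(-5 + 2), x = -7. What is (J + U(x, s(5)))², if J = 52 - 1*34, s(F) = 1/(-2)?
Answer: 1521/4 ≈ 380.25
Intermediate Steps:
s(F) = -½
J = 18 (J = 52 - 34 = 18)
U(X, L) = 4/3 - L/3 (U(X, L) = (-4 + L)/(-3) = (-4 + L)*(-⅓) = 4/3 - L/3)
(J + U(x, s(5)))² = (18 + (4/3 - ⅓*(-½)))² = (18 + (4/3 + ⅙))² = (18 + 3/2)² = (39/2)² = 1521/4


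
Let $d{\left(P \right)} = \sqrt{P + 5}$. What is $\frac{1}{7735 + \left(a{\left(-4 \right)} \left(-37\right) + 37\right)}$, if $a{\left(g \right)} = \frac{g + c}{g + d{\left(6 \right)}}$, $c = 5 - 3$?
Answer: $\frac{9641}{74356093} + \frac{37 \sqrt{11}}{148712186} \approx 0.00013049$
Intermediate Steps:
$c = 2$ ($c = 5 - 3 = 2$)
$d{\left(P \right)} = \sqrt{5 + P}$
$a{\left(g \right)} = \frac{2 + g}{g + \sqrt{11}}$ ($a{\left(g \right)} = \frac{g + 2}{g + \sqrt{5 + 6}} = \frac{2 + g}{g + \sqrt{11}}$)
$\frac{1}{7735 + \left(a{\left(-4 \right)} \left(-37\right) + 37\right)} = \frac{1}{7735 + \left(\frac{2 - 4}{-4 + \sqrt{11}} \left(-37\right) + 37\right)} = \frac{1}{7735 + \left(\frac{1}{-4 + \sqrt{11}} \left(-2\right) \left(-37\right) + 37\right)} = \frac{1}{7735 + \left(- \frac{2}{-4 + \sqrt{11}} \left(-37\right) + 37\right)} = \frac{1}{7735 + \left(\frac{74}{-4 + \sqrt{11}} + 37\right)} = \frac{1}{7735 + \left(37 + \frac{74}{-4 + \sqrt{11}}\right)} = \frac{1}{7772 + \frac{74}{-4 + \sqrt{11}}}$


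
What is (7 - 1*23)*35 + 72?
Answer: -488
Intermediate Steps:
(7 - 1*23)*35 + 72 = (7 - 23)*35 + 72 = -16*35 + 72 = -560 + 72 = -488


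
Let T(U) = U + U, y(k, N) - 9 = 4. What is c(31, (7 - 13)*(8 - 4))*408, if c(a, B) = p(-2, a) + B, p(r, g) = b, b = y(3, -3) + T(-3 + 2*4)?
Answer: -408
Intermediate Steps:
y(k, N) = 13 (y(k, N) = 9 + 4 = 13)
T(U) = 2*U
b = 23 (b = 13 + 2*(-3 + 2*4) = 13 + 2*(-3 + 8) = 13 + 2*5 = 13 + 10 = 23)
p(r, g) = 23
c(a, B) = 23 + B
c(31, (7 - 13)*(8 - 4))*408 = (23 + (7 - 13)*(8 - 4))*408 = (23 - 6*4)*408 = (23 - 24)*408 = -1*408 = -408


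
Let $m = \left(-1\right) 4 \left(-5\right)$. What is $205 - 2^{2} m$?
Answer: $125$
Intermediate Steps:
$m = 20$ ($m = \left(-4\right) \left(-5\right) = 20$)
$205 - 2^{2} m = 205 - 2^{2} \cdot 20 = 205 - 4 \cdot 20 = 205 - 80 = 125$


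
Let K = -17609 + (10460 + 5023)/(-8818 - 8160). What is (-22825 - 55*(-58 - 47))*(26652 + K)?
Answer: -100671443675/653 ≈ -1.5417e+8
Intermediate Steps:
K = -22998545/1306 (K = -17609 + 15483/(-16978) = -17609 + 15483*(-1/16978) = -17609 - 1191/1306 = -22998545/1306 ≈ -17610.)
(-22825 - 55*(-58 - 47))*(26652 + K) = (-22825 - 55*(-58 - 47))*(26652 - 22998545/1306) = (-22825 - 55*(-105))*(11808967/1306) = (-22825 + 5775)*(11808967/1306) = -17050*11808967/1306 = -100671443675/653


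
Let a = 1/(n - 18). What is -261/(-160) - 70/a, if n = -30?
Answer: 537861/160 ≈ 3361.6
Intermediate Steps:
a = -1/48 (a = 1/(-30 - 18) = 1/(-48) = -1/48 ≈ -0.020833)
-261/(-160) - 70/a = -261/(-160) - 70/(-1/48) = -261*(-1/160) - 70*(-48) = 261/160 + 3360 = 537861/160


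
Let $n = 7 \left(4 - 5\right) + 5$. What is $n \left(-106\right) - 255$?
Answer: $-43$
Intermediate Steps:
$n = -2$ ($n = 7 \left(-1\right) + 5 = -7 + 5 = -2$)
$n \left(-106\right) - 255 = \left(-2\right) \left(-106\right) - 255 = 212 - 255 = -43$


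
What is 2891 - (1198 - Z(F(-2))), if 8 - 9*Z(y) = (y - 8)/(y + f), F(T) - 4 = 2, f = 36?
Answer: 320146/189 ≈ 1693.9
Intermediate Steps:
F(T) = 6 (F(T) = 4 + 2 = 6)
Z(y) = 8/9 - (-8 + y)/(9*(36 + y)) (Z(y) = 8/9 - (y - 8)/(9*(y + 36)) = 8/9 - (-8 + y)/(9*(36 + y)))
2891 - (1198 - Z(F(-2))) = 2891 - (1198 - (296 + 7*6)/(9*(36 + 6))) = 2891 - (1198 - (296 + 42)/(9*42)) = 2891 - (1198 - 338/(9*42)) = 2891 - (1198 - 1*169/189) = 2891 - (1198 - 169/189) = 2891 - 1*226253/189 = 2891 - 226253/189 = 320146/189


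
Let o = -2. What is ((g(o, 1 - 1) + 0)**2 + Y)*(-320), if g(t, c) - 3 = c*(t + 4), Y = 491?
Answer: -160000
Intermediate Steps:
g(t, c) = 3 + c*(4 + t) (g(t, c) = 3 + c*(t + 4) = 3 + c*(4 + t))
((g(o, 1 - 1) + 0)**2 + Y)*(-320) = (((3 + 4*(1 - 1) + (1 - 1)*(-2)) + 0)**2 + 491)*(-320) = (((3 + 4*0 + 0*(-2)) + 0)**2 + 491)*(-320) = (((3 + 0 + 0) + 0)**2 + 491)*(-320) = ((3 + 0)**2 + 491)*(-320) = (3**2 + 491)*(-320) = (9 + 491)*(-320) = 500*(-320) = -160000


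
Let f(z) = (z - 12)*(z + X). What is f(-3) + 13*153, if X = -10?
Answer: 2184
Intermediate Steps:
f(z) = (-12 + z)*(-10 + z) (f(z) = (z - 12)*(z - 10) = (-12 + z)*(-10 + z))
f(-3) + 13*153 = (120 + (-3)² - 22*(-3)) + 13*153 = (120 + 9 + 66) + 1989 = 195 + 1989 = 2184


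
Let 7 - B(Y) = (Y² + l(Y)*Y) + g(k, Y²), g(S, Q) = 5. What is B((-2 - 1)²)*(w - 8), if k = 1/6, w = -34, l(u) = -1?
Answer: 2940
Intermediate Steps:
k = ⅙ ≈ 0.16667
B(Y) = 2 + Y - Y² (B(Y) = 7 - ((Y² - Y) + 5) = 7 - (5 + Y² - Y) = 7 + (-5 + Y - Y²) = 2 + Y - Y²)
B((-2 - 1)²)*(w - 8) = (2 + (-2 - 1)² - ((-2 - 1)²)²)*(-34 - 8) = (2 + (-3)² - ((-3)²)²)*(-42) = (2 + 9 - 1*9²)*(-42) = (2 + 9 - 1*81)*(-42) = (2 + 9 - 81)*(-42) = -70*(-42) = 2940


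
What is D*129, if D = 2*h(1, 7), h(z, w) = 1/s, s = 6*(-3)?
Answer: -43/3 ≈ -14.333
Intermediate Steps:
s = -18
h(z, w) = -1/18 (h(z, w) = 1/(-18) = -1/18)
D = -1/9 (D = 2*(-1/18) = -1/9 ≈ -0.11111)
D*129 = -1/9*129 = -43/3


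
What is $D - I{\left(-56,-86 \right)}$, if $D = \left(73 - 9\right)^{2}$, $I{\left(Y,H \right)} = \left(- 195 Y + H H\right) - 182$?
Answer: $-14038$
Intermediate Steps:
$I{\left(Y,H \right)} = -182 + H^{2} - 195 Y$ ($I{\left(Y,H \right)} = \left(- 195 Y + H^{2}\right) - 182 = \left(H^{2} - 195 Y\right) - 182 = -182 + H^{2} - 195 Y$)
$D = 4096$ ($D = 64^{2} = 4096$)
$D - I{\left(-56,-86 \right)} = 4096 - \left(-182 + \left(-86\right)^{2} - -10920\right) = 4096 - \left(-182 + 7396 + 10920\right) = 4096 - 18134 = -14038$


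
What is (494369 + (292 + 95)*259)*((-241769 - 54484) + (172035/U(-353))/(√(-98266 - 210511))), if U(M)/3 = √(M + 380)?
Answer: -176152626306 - 11365817230*I*√926331/926331 ≈ -1.7615e+11 - 1.1809e+7*I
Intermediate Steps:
U(M) = 3*√(380 + M) (U(M) = 3*√(M + 380) = 3*√(380 + M))
(494369 + (292 + 95)*259)*((-241769 - 54484) + (172035/U(-353))/(√(-98266 - 210511))) = (494369 + (292 + 95)*259)*((-241769 - 54484) + (172035/((3*√(380 - 353))))/(√(-98266 - 210511))) = (494369 + 387*259)*(-296253 + (172035/((3*√27)))/(√(-308777))) = (494369 + 100233)*(-296253 + (172035/((3*(3*√3))))/((I*√308777))) = 594602*(-296253 + (172035/((9*√3)))*(-I*√308777/308777)) = 594602*(-296253 + (172035*(√3/27))*(-I*√308777/308777)) = 594602*(-296253 + (19115*√3/3)*(-I*√308777/308777)) = 594602*(-296253 - 19115*I*√926331/926331) = -176152626306 - 11365817230*I*√926331/926331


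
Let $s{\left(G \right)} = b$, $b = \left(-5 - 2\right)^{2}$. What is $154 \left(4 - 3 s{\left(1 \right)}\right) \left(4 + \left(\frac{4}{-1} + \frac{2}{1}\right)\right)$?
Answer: $-44044$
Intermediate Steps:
$b = 49$ ($b = \left(-7\right)^{2} = 49$)
$s{\left(G \right)} = 49$
$154 \left(4 - 3 s{\left(1 \right)}\right) \left(4 + \left(\frac{4}{-1} + \frac{2}{1}\right)\right) = 154 \left(4 - 147\right) \left(4 + \left(\frac{4}{-1} + \frac{2}{1}\right)\right) = 154 \left(4 - 147\right) \left(4 + \left(4 \left(-1\right) + 2 \cdot 1\right)\right) = 154 \left(- 143 \left(4 + \left(-4 + 2\right)\right)\right) = 154 \left(- 143 \left(4 - 2\right)\right) = 154 \left(\left(-143\right) 2\right) = 154 \left(-286\right) = -44044$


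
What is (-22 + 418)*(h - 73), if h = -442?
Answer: -203940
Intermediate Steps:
(-22 + 418)*(h - 73) = (-22 + 418)*(-442 - 73) = 396*(-515) = -203940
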